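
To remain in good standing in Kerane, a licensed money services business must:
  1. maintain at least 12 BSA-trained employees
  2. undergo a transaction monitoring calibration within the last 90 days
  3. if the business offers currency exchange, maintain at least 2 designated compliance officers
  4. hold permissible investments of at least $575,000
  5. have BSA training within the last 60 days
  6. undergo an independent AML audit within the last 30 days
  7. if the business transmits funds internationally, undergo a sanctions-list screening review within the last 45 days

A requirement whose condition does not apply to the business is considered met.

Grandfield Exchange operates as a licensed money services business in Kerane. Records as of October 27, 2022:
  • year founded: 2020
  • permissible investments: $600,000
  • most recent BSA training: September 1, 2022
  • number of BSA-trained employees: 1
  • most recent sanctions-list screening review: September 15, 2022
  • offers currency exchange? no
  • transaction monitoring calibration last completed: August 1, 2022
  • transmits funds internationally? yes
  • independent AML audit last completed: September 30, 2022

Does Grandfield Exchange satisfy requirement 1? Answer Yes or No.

No

1. BSA-trained employees 1 < 12 → not met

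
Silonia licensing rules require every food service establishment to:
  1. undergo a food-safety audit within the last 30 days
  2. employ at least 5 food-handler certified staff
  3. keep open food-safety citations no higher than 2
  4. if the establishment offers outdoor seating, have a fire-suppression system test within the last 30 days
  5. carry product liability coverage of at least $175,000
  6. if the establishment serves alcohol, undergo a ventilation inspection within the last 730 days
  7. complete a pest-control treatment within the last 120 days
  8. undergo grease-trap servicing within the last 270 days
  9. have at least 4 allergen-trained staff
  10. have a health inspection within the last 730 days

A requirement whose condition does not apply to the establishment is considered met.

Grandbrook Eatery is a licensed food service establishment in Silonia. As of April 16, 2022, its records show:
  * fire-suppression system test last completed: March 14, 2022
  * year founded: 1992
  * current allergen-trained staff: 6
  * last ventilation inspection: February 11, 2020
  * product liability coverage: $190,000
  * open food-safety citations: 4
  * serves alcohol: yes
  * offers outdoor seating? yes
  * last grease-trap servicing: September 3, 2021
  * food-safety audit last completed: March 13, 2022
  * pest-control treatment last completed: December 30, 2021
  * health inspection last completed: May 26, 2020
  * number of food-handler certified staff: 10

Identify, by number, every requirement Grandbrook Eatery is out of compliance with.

1. food-safety audit 34 days ago vs limit 30 → not met
2. food-handler certified staff 10 ≥ 5 → met
3. open food-safety citations 4 > 2 → not met
4. condition 'offers outdoor seating' holds; fire-suppression system test 33 days ago vs limit 30 → not met
5. product liability coverage $190,000 ≥ $175,000 → met
6. condition 'serves alcohol' holds; ventilation inspection 795 days ago vs limit 730 → not met
7. pest-control treatment 107 days ago vs limit 120 → met
8. grease-trap servicing 225 days ago vs limit 270 → met
9. allergen-trained staff 6 ≥ 4 → met
10. health inspection 690 days ago vs limit 730 → met
Not met: 1, 3, 4, 6

1, 3, 4, 6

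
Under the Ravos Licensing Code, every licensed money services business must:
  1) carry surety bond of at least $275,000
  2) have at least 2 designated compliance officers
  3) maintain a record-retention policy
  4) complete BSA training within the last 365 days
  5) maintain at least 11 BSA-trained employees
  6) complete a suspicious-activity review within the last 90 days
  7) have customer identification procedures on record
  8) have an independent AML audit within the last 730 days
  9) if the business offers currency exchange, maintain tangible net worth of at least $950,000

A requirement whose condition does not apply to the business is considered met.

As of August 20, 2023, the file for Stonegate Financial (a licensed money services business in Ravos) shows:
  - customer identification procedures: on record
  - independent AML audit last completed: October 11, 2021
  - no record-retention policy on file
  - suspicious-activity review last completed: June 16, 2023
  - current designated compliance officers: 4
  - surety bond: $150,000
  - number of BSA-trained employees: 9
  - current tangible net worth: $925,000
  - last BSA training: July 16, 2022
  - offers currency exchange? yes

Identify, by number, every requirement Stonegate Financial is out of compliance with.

1, 3, 4, 5, 9

1. surety bond $150,000 < $275,000 → not met
2. designated compliance officers 4 ≥ 2 → met
3. record-retention policy absent → not met
4. BSA training 400 days ago vs limit 365 → not met
5. BSA-trained employees 9 < 11 → not met
6. suspicious-activity review 65 days ago vs limit 90 → met
7. customer identification procedures present → met
8. independent AML audit 678 days ago vs limit 730 → met
9. condition 'offers currency exchange' holds; tangible net worth $925,000 < $950,000 → not met
Not met: 1, 3, 4, 5, 9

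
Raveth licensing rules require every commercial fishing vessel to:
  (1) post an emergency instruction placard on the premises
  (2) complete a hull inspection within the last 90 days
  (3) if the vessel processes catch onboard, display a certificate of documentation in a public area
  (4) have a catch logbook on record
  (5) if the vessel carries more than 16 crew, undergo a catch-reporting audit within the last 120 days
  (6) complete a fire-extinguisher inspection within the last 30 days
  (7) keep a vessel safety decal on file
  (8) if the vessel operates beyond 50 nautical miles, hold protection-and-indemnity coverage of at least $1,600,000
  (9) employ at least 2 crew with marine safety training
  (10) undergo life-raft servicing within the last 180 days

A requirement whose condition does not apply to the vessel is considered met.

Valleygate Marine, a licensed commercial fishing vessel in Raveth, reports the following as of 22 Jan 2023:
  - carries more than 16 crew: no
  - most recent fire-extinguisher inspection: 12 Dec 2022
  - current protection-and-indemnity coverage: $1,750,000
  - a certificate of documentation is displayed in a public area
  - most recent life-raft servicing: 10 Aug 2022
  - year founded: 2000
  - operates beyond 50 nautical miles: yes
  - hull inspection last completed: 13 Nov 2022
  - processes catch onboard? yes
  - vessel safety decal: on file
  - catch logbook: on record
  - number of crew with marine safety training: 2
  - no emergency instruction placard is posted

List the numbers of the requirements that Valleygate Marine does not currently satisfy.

1, 6

1. emergency instruction placard absent → not met
2. hull inspection 70 days ago vs limit 90 → met
3. condition 'processes catch onboard' holds; certificate of documentation present → met
4. catch logbook present → met
5. condition 'carries more than 16 crew' does not hold → requirement n/a → met
6. fire-extinguisher inspection 41 days ago vs limit 30 → not met
7. vessel safety decal present → met
8. condition 'operates beyond 50 nautical miles' holds; protection-and-indemnity coverage $1,750,000 ≥ $1,600,000 → met
9. crew with marine safety training 2 ≥ 2 → met
10. life-raft servicing 165 days ago vs limit 180 → met
Not met: 1, 6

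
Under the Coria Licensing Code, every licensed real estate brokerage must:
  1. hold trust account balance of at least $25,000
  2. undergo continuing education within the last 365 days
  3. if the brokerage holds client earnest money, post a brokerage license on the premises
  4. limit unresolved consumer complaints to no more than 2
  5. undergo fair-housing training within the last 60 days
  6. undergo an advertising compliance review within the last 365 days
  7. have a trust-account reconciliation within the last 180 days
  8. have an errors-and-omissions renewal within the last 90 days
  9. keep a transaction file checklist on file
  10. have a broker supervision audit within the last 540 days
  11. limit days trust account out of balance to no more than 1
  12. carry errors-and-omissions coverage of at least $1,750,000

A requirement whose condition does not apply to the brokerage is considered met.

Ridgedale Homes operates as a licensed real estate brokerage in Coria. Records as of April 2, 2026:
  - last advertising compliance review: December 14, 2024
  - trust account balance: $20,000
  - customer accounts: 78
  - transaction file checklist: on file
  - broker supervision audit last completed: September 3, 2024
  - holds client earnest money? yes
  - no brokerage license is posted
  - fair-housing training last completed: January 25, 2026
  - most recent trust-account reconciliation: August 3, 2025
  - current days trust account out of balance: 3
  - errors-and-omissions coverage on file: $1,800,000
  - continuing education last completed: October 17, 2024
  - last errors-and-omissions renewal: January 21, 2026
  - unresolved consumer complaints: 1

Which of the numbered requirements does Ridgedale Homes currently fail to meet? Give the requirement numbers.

1, 2, 3, 5, 6, 7, 10, 11

1. trust account balance $20,000 < $25,000 → not met
2. continuing education 532 days ago vs limit 365 → not met
3. condition 'holds client earnest money' holds; brokerage license absent → not met
4. unresolved consumer complaints 1 ≤ 2 → met
5. fair-housing training 67 days ago vs limit 60 → not met
6. advertising compliance review 474 days ago vs limit 365 → not met
7. trust-account reconciliation 242 days ago vs limit 180 → not met
8. errors-and-omissions renewal 71 days ago vs limit 90 → met
9. transaction file checklist present → met
10. broker supervision audit 576 days ago vs limit 540 → not met
11. days trust account out of balance 3 > 1 → not met
12. errors-and-omissions coverage $1,800,000 ≥ $1,750,000 → met
Not met: 1, 2, 3, 5, 6, 7, 10, 11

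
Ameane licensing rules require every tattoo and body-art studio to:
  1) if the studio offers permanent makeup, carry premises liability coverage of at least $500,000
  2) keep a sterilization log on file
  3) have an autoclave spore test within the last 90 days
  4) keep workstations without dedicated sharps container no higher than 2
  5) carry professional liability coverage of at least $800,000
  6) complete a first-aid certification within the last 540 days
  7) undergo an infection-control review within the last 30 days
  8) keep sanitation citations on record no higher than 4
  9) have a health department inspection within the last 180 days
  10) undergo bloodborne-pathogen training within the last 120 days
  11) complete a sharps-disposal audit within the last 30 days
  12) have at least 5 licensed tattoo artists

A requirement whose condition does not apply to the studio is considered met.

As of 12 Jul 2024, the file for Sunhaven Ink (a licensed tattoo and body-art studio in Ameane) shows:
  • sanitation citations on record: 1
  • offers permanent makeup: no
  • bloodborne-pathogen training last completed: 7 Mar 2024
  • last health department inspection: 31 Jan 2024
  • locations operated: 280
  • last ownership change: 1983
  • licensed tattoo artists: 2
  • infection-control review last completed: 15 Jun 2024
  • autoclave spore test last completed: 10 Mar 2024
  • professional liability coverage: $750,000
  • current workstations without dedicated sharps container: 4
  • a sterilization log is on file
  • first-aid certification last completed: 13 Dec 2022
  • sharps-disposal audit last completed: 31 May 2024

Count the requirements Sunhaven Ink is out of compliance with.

7

1. condition 'offers permanent makeup' does not hold → requirement n/a → met
2. sterilization log present → met
3. autoclave spore test 124 days ago vs limit 90 → not met
4. workstations without dedicated sharps container 4 > 2 → not met
5. professional liability coverage $750,000 < $800,000 → not met
6. first-aid certification 577 days ago vs limit 540 → not met
7. infection-control review 27 days ago vs limit 30 → met
8. sanitation citations on record 1 ≤ 4 → met
9. health department inspection 163 days ago vs limit 180 → met
10. bloodborne-pathogen training 127 days ago vs limit 120 → not met
11. sharps-disposal audit 42 days ago vs limit 30 → not met
12. licensed tattoo artists 2 < 5 → not met
Not met: 7 of 12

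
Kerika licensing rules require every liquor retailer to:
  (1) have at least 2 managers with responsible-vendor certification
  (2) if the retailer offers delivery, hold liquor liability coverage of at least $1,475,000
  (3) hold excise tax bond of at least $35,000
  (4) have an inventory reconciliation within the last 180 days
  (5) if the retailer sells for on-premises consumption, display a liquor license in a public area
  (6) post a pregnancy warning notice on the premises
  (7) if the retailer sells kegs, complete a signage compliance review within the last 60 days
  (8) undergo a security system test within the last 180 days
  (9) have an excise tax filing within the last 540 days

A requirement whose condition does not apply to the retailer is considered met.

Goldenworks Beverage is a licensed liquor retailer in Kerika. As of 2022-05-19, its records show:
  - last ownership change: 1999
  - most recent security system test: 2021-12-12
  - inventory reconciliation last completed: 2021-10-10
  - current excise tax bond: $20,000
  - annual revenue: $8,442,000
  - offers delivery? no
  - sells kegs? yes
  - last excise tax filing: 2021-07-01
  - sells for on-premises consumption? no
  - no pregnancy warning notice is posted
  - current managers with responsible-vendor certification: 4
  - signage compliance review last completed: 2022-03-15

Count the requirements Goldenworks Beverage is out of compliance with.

1. managers with responsible-vendor certification 4 ≥ 2 → met
2. condition 'offers delivery' does not hold → requirement n/a → met
3. excise tax bond $20,000 < $35,000 → not met
4. inventory reconciliation 221 days ago vs limit 180 → not met
5. condition 'sells for on-premises consumption' does not hold → requirement n/a → met
6. pregnancy warning notice absent → not met
7. condition 'sells kegs' holds; signage compliance review 65 days ago vs limit 60 → not met
8. security system test 158 days ago vs limit 180 → met
9. excise tax filing 322 days ago vs limit 540 → met
Not met: 4 of 9

4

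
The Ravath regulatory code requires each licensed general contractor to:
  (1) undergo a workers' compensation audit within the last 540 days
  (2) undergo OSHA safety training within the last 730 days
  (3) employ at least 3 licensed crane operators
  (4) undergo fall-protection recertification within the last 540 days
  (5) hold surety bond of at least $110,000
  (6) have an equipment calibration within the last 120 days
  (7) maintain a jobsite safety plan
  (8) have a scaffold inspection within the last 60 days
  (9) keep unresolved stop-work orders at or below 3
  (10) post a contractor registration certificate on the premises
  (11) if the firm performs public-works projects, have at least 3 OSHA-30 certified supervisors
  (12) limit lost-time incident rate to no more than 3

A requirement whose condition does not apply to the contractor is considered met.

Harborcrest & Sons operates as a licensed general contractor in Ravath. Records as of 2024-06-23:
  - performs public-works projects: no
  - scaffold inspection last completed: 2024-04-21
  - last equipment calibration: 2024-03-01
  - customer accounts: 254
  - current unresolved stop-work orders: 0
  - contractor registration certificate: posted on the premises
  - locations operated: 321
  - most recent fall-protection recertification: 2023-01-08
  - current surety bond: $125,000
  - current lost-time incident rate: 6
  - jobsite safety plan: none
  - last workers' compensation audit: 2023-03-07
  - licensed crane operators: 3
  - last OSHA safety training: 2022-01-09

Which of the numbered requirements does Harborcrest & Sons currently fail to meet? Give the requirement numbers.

2, 7, 8, 12

1. workers' compensation audit 474 days ago vs limit 540 → met
2. OSHA safety training 896 days ago vs limit 730 → not met
3. licensed crane operators 3 ≥ 3 → met
4. fall-protection recertification 532 days ago vs limit 540 → met
5. surety bond $125,000 ≥ $110,000 → met
6. equipment calibration 114 days ago vs limit 120 → met
7. jobsite safety plan absent → not met
8. scaffold inspection 63 days ago vs limit 60 → not met
9. unresolved stop-work orders 0 ≤ 3 → met
10. contractor registration certificate present → met
11. condition 'performs public-works projects' does not hold → requirement n/a → met
12. lost-time incident rate 6 > 3 → not met
Not met: 2, 7, 8, 12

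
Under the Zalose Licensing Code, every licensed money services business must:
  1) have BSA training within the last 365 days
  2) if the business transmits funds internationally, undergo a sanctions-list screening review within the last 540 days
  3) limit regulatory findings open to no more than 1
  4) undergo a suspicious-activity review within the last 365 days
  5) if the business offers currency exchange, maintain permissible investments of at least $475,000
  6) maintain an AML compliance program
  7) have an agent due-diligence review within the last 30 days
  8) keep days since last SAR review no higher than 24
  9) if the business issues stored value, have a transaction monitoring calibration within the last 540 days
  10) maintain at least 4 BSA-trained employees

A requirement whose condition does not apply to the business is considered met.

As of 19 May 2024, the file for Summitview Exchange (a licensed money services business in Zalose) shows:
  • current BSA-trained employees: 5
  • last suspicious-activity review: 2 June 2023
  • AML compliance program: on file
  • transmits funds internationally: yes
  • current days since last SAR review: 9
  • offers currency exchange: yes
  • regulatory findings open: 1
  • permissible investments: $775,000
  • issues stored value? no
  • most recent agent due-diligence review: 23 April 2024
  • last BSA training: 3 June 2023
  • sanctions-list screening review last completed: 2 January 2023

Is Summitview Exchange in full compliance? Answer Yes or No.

1. BSA training 351 days ago vs limit 365 → met
2. condition 'transmits funds internationally' holds; sanctions-list screening review 503 days ago vs limit 540 → met
3. regulatory findings open 1 ≤ 1 → met
4. suspicious-activity review 352 days ago vs limit 365 → met
5. condition 'offers currency exchange' holds; permissible investments $775,000 ≥ $475,000 → met
6. AML compliance program present → met
7. agent due-diligence review 26 days ago vs limit 30 → met
8. days since last SAR review 9 ≤ 24 → met
9. condition 'issues stored value' does not hold → requirement n/a → met
10. BSA-trained employees 5 ≥ 4 → met
All met.

Yes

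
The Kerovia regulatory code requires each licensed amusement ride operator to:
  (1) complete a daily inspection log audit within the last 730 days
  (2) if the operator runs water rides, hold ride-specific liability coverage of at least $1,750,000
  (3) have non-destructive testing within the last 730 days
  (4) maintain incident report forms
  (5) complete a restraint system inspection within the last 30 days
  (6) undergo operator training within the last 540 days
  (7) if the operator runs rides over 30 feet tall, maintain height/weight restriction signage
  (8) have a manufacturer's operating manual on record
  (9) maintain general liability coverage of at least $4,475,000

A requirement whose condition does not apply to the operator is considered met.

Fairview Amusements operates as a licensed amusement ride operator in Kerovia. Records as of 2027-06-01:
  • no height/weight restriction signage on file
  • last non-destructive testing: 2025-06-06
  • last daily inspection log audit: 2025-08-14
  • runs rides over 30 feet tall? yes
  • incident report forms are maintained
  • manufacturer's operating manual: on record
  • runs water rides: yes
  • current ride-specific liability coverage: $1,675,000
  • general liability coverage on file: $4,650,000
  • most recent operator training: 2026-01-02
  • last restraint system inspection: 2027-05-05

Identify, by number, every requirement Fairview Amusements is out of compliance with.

2, 7

1. daily inspection log audit 656 days ago vs limit 730 → met
2. condition 'runs water rides' holds; ride-specific liability coverage $1,675,000 < $1,750,000 → not met
3. non-destructive testing 725 days ago vs limit 730 → met
4. incident report forms present → met
5. restraint system inspection 27 days ago vs limit 30 → met
6. operator training 515 days ago vs limit 540 → met
7. condition 'runs rides over 30 feet tall' holds; height/weight restriction signage absent → not met
8. manufacturer's operating manual present → met
9. general liability coverage $4,650,000 ≥ $4,475,000 → met
Not met: 2, 7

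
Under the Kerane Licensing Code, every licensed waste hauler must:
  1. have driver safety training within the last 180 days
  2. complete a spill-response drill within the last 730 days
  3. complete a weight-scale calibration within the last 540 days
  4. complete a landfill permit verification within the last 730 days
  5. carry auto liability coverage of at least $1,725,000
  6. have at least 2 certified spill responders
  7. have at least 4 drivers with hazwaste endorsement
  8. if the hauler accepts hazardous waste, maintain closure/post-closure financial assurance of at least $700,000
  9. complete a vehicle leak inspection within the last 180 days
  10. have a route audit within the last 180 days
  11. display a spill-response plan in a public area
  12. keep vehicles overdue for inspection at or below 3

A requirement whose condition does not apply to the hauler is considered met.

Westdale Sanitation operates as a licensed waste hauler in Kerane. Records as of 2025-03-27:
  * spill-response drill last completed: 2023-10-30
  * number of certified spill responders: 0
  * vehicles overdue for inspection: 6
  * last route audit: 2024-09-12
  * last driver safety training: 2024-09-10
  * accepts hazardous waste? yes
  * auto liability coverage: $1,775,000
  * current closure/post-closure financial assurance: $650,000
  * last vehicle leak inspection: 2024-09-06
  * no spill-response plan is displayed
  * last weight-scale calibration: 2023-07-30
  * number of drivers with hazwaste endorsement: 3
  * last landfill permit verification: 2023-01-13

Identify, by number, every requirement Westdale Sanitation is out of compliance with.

1. driver safety training 198 days ago vs limit 180 → not met
2. spill-response drill 514 days ago vs limit 730 → met
3. weight-scale calibration 606 days ago vs limit 540 → not met
4. landfill permit verification 804 days ago vs limit 730 → not met
5. auto liability coverage $1,775,000 ≥ $1,725,000 → met
6. certified spill responders 0 < 2 → not met
7. drivers with hazwaste endorsement 3 < 4 → not met
8. condition 'accepts hazardous waste' holds; closure/post-closure financial assurance $650,000 < $700,000 → not met
9. vehicle leak inspection 202 days ago vs limit 180 → not met
10. route audit 196 days ago vs limit 180 → not met
11. spill-response plan absent → not met
12. vehicles overdue for inspection 6 > 3 → not met
Not met: 1, 3, 4, 6, 7, 8, 9, 10, 11, 12

1, 3, 4, 6, 7, 8, 9, 10, 11, 12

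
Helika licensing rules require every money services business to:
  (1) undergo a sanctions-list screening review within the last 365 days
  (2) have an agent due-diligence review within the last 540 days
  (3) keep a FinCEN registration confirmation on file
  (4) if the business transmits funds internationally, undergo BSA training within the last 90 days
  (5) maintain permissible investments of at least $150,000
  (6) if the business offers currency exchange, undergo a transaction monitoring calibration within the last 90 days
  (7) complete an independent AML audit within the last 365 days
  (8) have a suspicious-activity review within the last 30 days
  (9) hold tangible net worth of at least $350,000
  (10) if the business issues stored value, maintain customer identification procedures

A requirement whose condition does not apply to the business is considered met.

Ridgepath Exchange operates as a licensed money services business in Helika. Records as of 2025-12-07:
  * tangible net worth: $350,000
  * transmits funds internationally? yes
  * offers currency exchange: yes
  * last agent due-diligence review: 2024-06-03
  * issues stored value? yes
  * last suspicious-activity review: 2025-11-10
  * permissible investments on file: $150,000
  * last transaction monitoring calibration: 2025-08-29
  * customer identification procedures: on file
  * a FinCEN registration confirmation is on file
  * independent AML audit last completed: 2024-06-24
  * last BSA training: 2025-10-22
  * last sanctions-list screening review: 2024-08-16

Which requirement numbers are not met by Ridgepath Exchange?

1, 2, 6, 7

1. sanctions-list screening review 478 days ago vs limit 365 → not met
2. agent due-diligence review 552 days ago vs limit 540 → not met
3. FinCEN registration confirmation present → met
4. condition 'transmits funds internationally' holds; BSA training 46 days ago vs limit 90 → met
5. permissible investments $150,000 ≥ $150,000 → met
6. condition 'offers currency exchange' holds; transaction monitoring calibration 100 days ago vs limit 90 → not met
7. independent AML audit 531 days ago vs limit 365 → not met
8. suspicious-activity review 27 days ago vs limit 30 → met
9. tangible net worth $350,000 ≥ $350,000 → met
10. condition 'issues stored value' holds; customer identification procedures present → met
Not met: 1, 2, 6, 7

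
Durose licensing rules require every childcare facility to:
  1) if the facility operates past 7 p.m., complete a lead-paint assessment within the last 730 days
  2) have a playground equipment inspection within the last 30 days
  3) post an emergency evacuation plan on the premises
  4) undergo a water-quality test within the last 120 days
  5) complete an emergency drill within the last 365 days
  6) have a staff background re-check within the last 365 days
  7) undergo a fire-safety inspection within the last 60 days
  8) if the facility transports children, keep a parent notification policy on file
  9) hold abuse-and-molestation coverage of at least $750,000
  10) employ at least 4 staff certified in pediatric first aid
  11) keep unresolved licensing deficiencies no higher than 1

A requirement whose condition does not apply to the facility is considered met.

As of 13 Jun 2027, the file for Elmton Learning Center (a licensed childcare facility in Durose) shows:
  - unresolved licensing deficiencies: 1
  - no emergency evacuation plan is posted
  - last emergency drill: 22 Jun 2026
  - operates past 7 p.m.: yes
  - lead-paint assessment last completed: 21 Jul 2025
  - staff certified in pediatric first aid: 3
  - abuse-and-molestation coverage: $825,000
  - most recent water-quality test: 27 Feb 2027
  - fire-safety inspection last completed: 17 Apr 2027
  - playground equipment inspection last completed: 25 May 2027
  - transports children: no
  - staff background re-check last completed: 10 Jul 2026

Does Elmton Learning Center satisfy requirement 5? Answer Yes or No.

5. emergency drill 356 days ago vs limit 365 → met

Yes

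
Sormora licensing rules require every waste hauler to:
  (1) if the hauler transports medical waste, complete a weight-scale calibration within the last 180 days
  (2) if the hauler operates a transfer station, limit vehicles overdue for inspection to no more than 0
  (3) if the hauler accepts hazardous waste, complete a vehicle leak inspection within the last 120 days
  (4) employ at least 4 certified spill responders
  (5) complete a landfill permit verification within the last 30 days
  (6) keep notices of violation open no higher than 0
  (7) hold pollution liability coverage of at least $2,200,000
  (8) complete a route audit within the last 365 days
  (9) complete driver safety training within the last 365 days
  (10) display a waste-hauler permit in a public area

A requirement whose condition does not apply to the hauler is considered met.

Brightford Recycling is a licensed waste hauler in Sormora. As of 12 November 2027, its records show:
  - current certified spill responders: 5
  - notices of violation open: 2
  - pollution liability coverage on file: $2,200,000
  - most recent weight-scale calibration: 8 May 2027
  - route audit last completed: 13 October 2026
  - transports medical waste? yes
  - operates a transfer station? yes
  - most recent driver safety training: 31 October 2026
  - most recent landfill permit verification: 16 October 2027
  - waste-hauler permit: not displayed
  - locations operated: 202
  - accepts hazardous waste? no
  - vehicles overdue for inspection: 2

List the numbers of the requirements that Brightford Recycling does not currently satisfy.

1, 2, 6, 8, 9, 10

1. condition 'transports medical waste' holds; weight-scale calibration 188 days ago vs limit 180 → not met
2. condition 'operates a transfer station' holds; vehicles overdue for inspection 2 > 0 → not met
3. condition 'accepts hazardous waste' does not hold → requirement n/a → met
4. certified spill responders 5 ≥ 4 → met
5. landfill permit verification 27 days ago vs limit 30 → met
6. notices of violation open 2 > 0 → not met
7. pollution liability coverage $2,200,000 ≥ $2,200,000 → met
8. route audit 395 days ago vs limit 365 → not met
9. driver safety training 377 days ago vs limit 365 → not met
10. waste-hauler permit absent → not met
Not met: 1, 2, 6, 8, 9, 10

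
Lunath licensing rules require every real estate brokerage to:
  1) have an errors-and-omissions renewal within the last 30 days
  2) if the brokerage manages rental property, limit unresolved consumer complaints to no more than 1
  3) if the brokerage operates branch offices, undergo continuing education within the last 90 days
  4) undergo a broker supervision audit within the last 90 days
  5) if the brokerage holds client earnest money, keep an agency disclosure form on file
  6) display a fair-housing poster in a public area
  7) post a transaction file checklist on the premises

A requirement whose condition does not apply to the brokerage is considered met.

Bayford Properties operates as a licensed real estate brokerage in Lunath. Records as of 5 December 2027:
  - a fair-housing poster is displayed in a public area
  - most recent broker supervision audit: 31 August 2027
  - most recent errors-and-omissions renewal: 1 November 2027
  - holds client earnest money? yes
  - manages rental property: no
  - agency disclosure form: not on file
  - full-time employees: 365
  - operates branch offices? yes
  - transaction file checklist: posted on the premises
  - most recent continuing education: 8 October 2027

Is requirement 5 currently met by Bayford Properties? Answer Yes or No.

5. condition 'holds client earnest money' holds; agency disclosure form absent → not met

No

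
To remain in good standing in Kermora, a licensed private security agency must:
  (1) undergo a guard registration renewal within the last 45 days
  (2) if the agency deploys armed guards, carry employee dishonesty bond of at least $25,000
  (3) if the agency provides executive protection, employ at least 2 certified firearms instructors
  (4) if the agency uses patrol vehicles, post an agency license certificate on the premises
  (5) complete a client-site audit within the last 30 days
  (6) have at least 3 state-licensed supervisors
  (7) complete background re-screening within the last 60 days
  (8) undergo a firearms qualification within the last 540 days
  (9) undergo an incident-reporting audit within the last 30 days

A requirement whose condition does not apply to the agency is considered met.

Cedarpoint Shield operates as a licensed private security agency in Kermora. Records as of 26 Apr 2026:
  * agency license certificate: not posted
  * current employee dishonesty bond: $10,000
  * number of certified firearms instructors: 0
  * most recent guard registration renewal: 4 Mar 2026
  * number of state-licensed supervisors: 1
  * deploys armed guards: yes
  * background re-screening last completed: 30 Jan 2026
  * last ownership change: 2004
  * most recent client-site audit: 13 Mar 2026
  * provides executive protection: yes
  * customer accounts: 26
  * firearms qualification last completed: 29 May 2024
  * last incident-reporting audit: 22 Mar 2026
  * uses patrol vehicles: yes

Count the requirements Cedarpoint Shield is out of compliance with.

9

1. guard registration renewal 53 days ago vs limit 45 → not met
2. condition 'deploys armed guards' holds; employee dishonesty bond $10,000 < $25,000 → not met
3. condition 'provides executive protection' holds; certified firearms instructors 0 < 2 → not met
4. condition 'uses patrol vehicles' holds; agency license certificate absent → not met
5. client-site audit 44 days ago vs limit 30 → not met
6. state-licensed supervisors 1 < 3 → not met
7. background re-screening 86 days ago vs limit 60 → not met
8. firearms qualification 697 days ago vs limit 540 → not met
9. incident-reporting audit 35 days ago vs limit 30 → not met
Not met: 9 of 9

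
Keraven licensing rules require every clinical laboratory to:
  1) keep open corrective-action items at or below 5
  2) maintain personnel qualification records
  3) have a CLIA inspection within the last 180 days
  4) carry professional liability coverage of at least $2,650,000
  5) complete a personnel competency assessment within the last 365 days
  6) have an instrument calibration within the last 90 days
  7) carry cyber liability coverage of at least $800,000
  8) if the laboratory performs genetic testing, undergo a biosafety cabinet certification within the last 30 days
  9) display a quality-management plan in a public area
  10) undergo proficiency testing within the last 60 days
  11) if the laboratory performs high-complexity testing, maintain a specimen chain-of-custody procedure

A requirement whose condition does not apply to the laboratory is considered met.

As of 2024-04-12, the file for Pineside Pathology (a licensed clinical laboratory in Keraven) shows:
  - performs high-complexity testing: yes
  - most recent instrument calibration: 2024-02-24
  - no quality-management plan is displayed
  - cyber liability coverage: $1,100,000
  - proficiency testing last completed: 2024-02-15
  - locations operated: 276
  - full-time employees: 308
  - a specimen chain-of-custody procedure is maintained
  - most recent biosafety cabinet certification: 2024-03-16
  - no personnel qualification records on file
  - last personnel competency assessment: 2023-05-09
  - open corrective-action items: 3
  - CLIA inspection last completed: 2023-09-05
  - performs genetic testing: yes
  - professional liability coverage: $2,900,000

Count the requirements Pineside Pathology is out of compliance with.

1. open corrective-action items 3 ≤ 5 → met
2. personnel qualification records absent → not met
3. CLIA inspection 220 days ago vs limit 180 → not met
4. professional liability coverage $2,900,000 ≥ $2,650,000 → met
5. personnel competency assessment 339 days ago vs limit 365 → met
6. instrument calibration 48 days ago vs limit 90 → met
7. cyber liability coverage $1,100,000 ≥ $800,000 → met
8. condition 'performs genetic testing' holds; biosafety cabinet certification 27 days ago vs limit 30 → met
9. quality-management plan absent → not met
10. proficiency testing 57 days ago vs limit 60 → met
11. condition 'performs high-complexity testing' holds; specimen chain-of-custody procedure present → met
Not met: 3 of 11

3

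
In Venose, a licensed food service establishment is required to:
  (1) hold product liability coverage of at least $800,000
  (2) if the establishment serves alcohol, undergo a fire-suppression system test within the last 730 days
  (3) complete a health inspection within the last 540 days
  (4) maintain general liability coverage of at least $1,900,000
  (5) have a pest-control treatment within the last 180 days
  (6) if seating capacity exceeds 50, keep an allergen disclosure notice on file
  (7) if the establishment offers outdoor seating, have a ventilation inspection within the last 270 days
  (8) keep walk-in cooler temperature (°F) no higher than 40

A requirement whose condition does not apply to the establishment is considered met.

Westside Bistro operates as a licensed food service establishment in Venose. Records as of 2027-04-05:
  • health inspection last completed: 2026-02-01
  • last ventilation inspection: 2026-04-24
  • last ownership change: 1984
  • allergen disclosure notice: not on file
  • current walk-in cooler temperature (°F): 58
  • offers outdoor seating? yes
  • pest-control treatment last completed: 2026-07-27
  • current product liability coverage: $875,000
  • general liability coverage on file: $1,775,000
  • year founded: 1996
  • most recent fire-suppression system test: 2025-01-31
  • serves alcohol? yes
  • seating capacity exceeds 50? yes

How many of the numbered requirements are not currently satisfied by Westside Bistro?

1. product liability coverage $875,000 ≥ $800,000 → met
2. condition 'serves alcohol' holds; fire-suppression system test 794 days ago vs limit 730 → not met
3. health inspection 428 days ago vs limit 540 → met
4. general liability coverage $1,775,000 < $1,900,000 → not met
5. pest-control treatment 252 days ago vs limit 180 → not met
6. condition 'seating capacity exceeds 50' holds; allergen disclosure notice absent → not met
7. condition 'offers outdoor seating' holds; ventilation inspection 346 days ago vs limit 270 → not met
8. walk-in cooler temperature (°F) 58 > 40 → not met
Not met: 6 of 8

6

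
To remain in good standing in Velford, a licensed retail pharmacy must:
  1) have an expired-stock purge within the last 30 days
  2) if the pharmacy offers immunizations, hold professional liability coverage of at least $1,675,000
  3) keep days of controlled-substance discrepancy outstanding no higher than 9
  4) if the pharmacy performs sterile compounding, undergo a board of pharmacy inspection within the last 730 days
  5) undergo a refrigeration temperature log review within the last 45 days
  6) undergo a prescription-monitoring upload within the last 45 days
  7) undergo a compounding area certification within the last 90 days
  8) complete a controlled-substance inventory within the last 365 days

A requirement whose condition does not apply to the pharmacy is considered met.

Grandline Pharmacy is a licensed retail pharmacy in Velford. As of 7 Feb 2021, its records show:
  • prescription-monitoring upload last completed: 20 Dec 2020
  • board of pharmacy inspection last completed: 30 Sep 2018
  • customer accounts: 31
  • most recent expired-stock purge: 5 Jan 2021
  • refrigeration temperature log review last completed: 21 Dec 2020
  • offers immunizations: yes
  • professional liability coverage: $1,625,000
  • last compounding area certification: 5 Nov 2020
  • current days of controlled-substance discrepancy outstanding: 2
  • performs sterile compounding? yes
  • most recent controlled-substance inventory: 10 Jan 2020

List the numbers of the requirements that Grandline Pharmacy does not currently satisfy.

1. expired-stock purge 33 days ago vs limit 30 → not met
2. condition 'offers immunizations' holds; professional liability coverage $1,625,000 < $1,675,000 → not met
3. days of controlled-substance discrepancy outstanding 2 ≤ 9 → met
4. condition 'performs sterile compounding' holds; board of pharmacy inspection 861 days ago vs limit 730 → not met
5. refrigeration temperature log review 48 days ago vs limit 45 → not met
6. prescription-monitoring upload 49 days ago vs limit 45 → not met
7. compounding area certification 94 days ago vs limit 90 → not met
8. controlled-substance inventory 394 days ago vs limit 365 → not met
Not met: 1, 2, 4, 5, 6, 7, 8

1, 2, 4, 5, 6, 7, 8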